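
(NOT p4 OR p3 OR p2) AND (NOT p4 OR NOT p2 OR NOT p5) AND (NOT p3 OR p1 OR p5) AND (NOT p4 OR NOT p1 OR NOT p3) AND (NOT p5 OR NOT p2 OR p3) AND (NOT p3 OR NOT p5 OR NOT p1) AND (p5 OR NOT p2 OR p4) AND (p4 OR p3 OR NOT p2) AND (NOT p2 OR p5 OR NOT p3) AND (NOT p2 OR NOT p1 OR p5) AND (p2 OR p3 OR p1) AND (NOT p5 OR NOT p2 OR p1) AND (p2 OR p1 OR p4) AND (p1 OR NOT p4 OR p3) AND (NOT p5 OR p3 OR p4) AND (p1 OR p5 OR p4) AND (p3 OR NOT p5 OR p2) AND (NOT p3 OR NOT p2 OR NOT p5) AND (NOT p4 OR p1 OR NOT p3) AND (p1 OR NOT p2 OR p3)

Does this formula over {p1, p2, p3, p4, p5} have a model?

Case p4 = false:
Case p5 = false:
From the singleton clause (NOT p2), p2 = false.
From the singleton clause (p1), p1 = true.
No clause remains; p3 is free.
A satisfying assignment: p1=true,  p2=false,  p3=false,  p4=false,  p5=false.

Yes, satisfiable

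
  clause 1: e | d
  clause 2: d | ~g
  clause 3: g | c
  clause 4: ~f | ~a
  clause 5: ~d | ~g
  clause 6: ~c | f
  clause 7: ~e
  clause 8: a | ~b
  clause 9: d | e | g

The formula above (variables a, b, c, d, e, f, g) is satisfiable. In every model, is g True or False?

Suppose g = 1.
From the singleton clause (d), d = 1.
Now (~d) is unsatisfied and unit — conflict.
So every satisfying assignment has g = False.

False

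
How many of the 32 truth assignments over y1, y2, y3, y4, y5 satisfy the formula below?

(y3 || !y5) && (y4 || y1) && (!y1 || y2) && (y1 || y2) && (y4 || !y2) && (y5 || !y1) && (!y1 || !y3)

3

There are 2^5 = 32 truth assignments over (y1, y2, y3, y4, y5).
Split on y4. With y4 = true, the clauses containing y4 are satisfied and !y4 drops from the rest; 3 of the 2^4 = 16 assignments to the other variables satisfy what remains.
With y4 = false, by the same count on the reduced clause set, 0 assignments work.
(One model: y1=F, y2=T, y3=F, y4=T, y5=F.)
Total: 3 + 0 = 3.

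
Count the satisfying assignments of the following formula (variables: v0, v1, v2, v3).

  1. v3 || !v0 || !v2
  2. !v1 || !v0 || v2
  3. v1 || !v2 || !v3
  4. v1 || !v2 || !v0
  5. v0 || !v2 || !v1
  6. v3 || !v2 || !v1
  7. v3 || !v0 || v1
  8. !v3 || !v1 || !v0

6

There are 2^4 = 16 truth assignments over (v0, v1, v2, v3).
Check each against the 8 clauses (columns in the order v0, v1, v2, v3):
  F F F F  ✓ satisfies all
  F F F T  ✓ satisfies all
  F F T F  ✓ satisfies all
  F F T T  ✗ fails (v1 || !v2 || !v3)
  F T F F  ✓ satisfies all
  F T F T  ✓ satisfies all
  F T T F  ✗ fails (v0 || !v2 || !v1)
  F T T T  ✗ fails (v0 || !v2 || !v1)
  T F F F  ✗ fails (v3 || !v0 || v1)
  T F F T  ✓ satisfies all
  T F T F  ✗ fails (v3 || !v0 || !v2)
  T F T T  ✗ fails (v1 || !v2 || !v3)
  T T F F  ✗ fails (!v1 || !v0 || v2)
  T T F T  ✗ fails (!v1 || !v0 || v2)
  T T T F  ✗ fails (v3 || !v0 || !v2)
  T T T T  ✗ fails (!v3 || !v1 || !v0)
6 of the 16 rows are models.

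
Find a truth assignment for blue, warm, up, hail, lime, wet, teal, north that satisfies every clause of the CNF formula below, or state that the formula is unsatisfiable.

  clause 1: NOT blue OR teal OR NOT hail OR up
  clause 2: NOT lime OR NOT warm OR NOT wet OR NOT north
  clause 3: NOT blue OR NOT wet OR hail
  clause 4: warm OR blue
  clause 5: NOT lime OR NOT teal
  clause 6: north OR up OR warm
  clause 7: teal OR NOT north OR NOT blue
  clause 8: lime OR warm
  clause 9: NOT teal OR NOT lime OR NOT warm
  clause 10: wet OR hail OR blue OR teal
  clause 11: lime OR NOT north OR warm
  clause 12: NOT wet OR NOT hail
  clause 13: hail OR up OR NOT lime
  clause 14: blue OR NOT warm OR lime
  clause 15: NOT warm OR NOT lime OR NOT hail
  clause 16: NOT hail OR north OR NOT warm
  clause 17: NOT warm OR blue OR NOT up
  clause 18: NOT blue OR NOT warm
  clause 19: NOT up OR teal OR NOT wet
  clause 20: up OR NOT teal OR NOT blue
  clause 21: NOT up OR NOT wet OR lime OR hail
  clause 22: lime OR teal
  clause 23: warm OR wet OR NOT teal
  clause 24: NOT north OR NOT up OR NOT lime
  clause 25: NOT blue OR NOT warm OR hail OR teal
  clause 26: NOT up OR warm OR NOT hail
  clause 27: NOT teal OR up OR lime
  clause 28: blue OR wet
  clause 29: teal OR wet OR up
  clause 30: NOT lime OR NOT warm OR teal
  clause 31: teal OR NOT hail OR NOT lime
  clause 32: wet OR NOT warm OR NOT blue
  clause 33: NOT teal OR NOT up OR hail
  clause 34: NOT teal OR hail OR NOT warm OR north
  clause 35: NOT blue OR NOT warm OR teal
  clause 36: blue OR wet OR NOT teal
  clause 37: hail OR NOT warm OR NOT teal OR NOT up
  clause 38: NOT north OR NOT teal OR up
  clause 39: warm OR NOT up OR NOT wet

blue: true,  warm: false,  up: true,  hail: false,  lime: true,  wet: false,  teal: false,  north: false

Case warm = false:
(blue) alone gives blue = true.
(lime) alone gives lime = true.
(NOT teal) alone gives teal = false.
(NOT north) alone gives north = false.
(up) alone gives up = true.
(NOT wet) alone gives wet = false.
(NOT hail) alone gives hail = false.
This assignment satisfies each clause.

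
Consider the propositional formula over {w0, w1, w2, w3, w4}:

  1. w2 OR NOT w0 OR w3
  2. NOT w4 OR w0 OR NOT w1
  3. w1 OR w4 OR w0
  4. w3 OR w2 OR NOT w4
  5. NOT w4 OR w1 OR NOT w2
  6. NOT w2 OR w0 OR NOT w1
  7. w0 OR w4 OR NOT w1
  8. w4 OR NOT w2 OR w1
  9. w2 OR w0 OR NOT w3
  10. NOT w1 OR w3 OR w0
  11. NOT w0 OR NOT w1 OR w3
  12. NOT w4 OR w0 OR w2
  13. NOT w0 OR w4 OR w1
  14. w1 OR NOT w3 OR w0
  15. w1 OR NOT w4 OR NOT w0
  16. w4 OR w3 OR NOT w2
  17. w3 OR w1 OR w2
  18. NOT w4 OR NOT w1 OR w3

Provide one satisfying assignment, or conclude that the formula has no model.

w0 ↦ true,  w1 ↦ true,  w2 ↦ false,  w3 ↦ true,  w4 ↦ false

Try w2 = false.
Try w0 = true.
From the singleton clause (w3), w3 = true.
Try w4 = false.
From the singleton clause (w1), w1 = true.
Every clause now holds.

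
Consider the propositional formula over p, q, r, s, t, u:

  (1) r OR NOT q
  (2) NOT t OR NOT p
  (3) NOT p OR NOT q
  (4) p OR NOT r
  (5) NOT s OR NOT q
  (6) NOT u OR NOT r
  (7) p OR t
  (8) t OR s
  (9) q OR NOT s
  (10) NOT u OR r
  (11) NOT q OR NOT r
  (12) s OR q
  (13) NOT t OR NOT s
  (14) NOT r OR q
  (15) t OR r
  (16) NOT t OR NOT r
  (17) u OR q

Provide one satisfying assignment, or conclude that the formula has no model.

UNSATISFIABLE

Case r = true:
Unit clause (p) forces p = true.
Unit clause (NOT t) forces t = false.
Unit clause (NOT q) forces q = false.
Now (q) is unsatisfied and unit — conflict.
Backtrack on r: now try r = false.
Unit clause (NOT q) forces q = false.
Unit clause (NOT s) forces s = false.
Now (s) is unsatisfied and unit — conflict.
Either choice for r ends in contradiction.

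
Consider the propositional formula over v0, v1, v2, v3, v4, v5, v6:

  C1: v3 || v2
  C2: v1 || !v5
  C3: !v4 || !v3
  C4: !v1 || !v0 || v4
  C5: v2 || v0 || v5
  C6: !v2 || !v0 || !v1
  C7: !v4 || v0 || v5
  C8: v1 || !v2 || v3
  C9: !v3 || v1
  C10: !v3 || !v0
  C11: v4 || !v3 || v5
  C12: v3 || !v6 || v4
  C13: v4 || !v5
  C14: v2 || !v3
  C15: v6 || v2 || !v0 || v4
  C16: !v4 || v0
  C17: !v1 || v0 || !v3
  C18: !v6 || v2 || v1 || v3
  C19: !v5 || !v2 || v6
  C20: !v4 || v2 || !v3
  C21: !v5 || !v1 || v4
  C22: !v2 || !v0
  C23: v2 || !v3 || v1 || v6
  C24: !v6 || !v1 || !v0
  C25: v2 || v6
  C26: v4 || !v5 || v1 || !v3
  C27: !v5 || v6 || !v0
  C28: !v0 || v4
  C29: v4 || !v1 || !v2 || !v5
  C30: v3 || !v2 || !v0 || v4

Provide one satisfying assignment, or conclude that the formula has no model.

Case v3 = false:
From the singleton clause (v2), v2 = true.
From the singleton clause (v1), v1 = true.
From the singleton clause (!v0), v0 = false.
From the singleton clause (!v4), v4 = false.
From the singleton clause (!v6), v6 = false.
From the singleton clause (!v5), v5 = false.
Every clause now holds.

v0 ↦ false,  v1 ↦ true,  v2 ↦ true,  v3 ↦ false,  v4 ↦ false,  v5 ↦ false,  v6 ↦ false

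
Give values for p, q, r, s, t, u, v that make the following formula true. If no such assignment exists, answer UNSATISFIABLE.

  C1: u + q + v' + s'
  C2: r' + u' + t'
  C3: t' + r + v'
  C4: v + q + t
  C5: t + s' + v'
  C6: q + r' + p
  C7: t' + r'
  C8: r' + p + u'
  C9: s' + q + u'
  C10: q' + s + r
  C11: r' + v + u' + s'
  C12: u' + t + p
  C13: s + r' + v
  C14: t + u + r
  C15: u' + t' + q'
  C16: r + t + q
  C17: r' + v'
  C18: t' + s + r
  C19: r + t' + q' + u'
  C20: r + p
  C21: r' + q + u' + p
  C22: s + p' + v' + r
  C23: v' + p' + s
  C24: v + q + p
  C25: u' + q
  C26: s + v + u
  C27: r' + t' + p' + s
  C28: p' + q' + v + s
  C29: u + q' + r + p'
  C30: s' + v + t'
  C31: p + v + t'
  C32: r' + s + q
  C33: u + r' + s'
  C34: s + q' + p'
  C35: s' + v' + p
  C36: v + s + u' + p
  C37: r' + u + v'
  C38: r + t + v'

p ↦ 1, q ↦ 1, r ↦ 0, s ↦ 1, t ↦ 0, u ↦ 1, v ↦ 0

Try t = 0.
Try v = 0.
The clause (q) is unit, so q = 1.
Try s = 1.
Try r = 0.
The clause (u) is unit, so u = 1.
The clause (p) is unit, so p = 1.
Every clause now holds.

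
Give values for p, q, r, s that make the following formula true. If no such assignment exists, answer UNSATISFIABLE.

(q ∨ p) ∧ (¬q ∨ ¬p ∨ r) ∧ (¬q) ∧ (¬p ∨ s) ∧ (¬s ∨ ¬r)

p: True, q: False, r: False, s: True

Unit clause (¬q) forces q = False.
Unit clause (p) forces p = True.
Unit clause (s) forces s = True.
Unit clause (¬r) forces r = False.
Every clause now holds.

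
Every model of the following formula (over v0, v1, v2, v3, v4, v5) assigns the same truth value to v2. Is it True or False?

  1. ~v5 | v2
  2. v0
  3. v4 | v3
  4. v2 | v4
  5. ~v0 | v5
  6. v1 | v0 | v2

Suppose v2 = 0.
(~v5) alone gives v5 = 0.
(v0) alone gives v0 = 1.
That conflicts with the unit clause (~v0).
So every satisfying assignment has v2 = True.

True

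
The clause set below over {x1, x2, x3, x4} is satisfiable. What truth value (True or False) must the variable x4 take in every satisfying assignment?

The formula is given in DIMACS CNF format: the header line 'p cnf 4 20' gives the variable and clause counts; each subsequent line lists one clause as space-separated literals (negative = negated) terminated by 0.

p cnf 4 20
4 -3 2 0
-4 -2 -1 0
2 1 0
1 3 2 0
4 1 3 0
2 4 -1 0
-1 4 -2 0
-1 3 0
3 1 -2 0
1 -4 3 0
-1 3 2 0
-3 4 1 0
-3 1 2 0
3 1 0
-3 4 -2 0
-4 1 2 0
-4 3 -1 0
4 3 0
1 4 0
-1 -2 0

True

Suppose x4 = False.
Unit clause (x3) forces x3 = True.
Unit clause (x2) forces x2 = True.
That conflicts with the unit clause (¬x2).
So every satisfying assignment has x4 = True.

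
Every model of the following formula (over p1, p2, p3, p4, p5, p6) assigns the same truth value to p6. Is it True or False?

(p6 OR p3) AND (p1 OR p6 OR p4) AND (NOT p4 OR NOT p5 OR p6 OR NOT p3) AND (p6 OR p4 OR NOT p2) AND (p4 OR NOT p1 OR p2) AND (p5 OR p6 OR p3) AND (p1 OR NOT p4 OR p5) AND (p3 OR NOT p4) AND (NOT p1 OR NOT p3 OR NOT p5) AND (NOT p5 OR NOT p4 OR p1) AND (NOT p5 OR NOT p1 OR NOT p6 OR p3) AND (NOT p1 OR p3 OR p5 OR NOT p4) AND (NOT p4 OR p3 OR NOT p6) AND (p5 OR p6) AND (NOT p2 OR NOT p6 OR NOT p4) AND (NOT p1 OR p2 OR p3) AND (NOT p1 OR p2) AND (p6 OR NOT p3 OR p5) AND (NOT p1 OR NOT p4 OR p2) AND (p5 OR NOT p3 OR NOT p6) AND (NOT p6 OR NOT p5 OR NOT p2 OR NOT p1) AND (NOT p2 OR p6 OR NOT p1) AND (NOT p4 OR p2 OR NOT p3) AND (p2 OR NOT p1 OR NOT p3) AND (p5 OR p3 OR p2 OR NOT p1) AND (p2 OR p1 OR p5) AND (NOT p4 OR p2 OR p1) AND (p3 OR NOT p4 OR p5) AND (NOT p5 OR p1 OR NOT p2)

True

Suppose p6 = false.
(p3) alone gives p3 = true.
(p5) alone gives p5 = true.
(NOT p4) alone gives p4 = false.
(p1) alone gives p1 = true.
But (NOT p1) is also a unit clause — contradiction.
So every satisfying assignment has p6 = True.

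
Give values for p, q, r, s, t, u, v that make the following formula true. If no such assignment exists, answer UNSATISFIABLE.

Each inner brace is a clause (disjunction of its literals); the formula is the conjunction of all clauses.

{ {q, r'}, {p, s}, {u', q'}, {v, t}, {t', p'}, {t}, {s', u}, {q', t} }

p ↦ 0, q ↦ 0, r ↦ 0, s ↦ 1, t ↦ 1, u ↦ 1, v ↦ 1

(t) alone gives t = 1.
(p') alone gives p = 0.
(s) alone gives s = 1.
(u) alone gives u = 1.
(q') alone gives q = 0.
(r') alone gives r = 0.
No clause remains; v is free.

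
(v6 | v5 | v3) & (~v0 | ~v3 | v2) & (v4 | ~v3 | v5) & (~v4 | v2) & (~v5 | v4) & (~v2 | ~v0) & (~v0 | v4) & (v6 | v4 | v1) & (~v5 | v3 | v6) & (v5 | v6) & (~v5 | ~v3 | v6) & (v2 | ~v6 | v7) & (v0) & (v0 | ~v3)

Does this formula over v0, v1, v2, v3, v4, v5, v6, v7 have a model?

The clause (v0) is unit, so v0 = 1.
The clause (~v2) is unit, so v2 = 0.
The clause (~v3) is unit, so v3 = 0.
The clause (~v4) is unit, so v4 = 0.
That conflicts with the unit clause (v4).
No assignment satisfies every clause.

Unsatisfiable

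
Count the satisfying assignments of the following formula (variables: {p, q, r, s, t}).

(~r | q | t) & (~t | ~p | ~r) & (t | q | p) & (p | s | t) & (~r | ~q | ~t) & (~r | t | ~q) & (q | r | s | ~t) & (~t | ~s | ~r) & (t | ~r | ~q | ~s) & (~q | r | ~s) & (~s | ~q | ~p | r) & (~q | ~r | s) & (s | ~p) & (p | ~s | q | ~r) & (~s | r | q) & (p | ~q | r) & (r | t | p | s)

There are 2^5 = 32 truth assignments over (p, q, r, s, t).
Split on r. With r = 1, the clauses containing r are satisfied and ~r drops from the rest; 1 of the 2^4 = 16 assignments to the other variables satisfy what remains.
With r = 0, by the same count on the reduced clause set, 0 assignments work.
(One model: p=F, q=F, r=T, s=F, t=T.)
Total: 1 + 0 = 1.

1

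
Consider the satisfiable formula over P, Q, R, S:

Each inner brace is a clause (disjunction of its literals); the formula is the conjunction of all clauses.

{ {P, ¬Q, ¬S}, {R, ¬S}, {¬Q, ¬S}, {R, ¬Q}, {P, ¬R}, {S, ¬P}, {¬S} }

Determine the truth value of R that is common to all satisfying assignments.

False

Suppose R = True.
The clause (P) is unit, so P = True.
The clause (S) is unit, so S = True.
That conflicts with the unit clause (¬S).
So every satisfying assignment has R = False.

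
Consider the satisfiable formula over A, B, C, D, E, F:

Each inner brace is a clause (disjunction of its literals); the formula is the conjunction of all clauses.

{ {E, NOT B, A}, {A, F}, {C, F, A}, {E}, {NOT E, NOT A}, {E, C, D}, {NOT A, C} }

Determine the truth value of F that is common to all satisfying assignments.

Suppose F = false.
(A) alone gives A = true.
(E) alone gives E = true.
But (NOT E) is also a unit clause — contradiction.
So every satisfying assignment has F = True.

True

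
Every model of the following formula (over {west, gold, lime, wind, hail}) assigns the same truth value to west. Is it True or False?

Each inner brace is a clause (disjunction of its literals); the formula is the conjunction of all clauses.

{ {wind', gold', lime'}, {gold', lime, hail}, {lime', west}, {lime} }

True

Suppose west = 0.
From the singleton clause (lime'), lime = 0.
Now (lime) is unsatisfied and unit — conflict.
So every satisfying assignment has west = True.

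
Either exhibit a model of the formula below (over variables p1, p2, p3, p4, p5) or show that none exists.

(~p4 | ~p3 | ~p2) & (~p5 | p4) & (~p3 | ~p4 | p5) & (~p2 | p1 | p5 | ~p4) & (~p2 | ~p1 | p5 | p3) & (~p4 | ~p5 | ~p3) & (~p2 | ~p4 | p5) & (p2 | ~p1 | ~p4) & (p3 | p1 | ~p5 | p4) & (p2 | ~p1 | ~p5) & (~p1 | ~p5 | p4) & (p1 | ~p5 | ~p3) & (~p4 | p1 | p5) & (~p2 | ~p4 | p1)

Branch on p5: set p5 = 0.
Branch on p3: set p3 = 1.
Unit clause (~p4) forces p4 = 0.
All clauses hold; p1, p2 can take either value.

p1=0,  p2=0,  p3=1,  p4=0,  p5=0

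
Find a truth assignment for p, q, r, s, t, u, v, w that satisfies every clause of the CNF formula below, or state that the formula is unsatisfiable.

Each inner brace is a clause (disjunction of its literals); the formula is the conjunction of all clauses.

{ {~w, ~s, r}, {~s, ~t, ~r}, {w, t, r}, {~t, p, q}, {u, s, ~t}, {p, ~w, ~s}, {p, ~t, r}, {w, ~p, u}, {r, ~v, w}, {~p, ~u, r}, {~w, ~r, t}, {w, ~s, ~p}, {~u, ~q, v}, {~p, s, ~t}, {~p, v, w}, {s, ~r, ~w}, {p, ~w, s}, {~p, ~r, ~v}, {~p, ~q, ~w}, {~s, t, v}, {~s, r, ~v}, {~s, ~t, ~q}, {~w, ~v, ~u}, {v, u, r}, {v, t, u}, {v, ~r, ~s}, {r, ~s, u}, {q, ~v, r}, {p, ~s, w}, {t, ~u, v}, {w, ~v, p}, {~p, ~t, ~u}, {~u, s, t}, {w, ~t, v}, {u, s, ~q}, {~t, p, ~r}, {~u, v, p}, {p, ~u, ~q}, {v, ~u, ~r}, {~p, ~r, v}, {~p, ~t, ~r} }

UNSATISFIABLE

Branch on w: set w = 0.
Branch on t: set t = 1.
The clause (v) is unit, so v = 1.
The clause (r) is unit, so r = 1.
The clause (~s) is unit, so s = 0.
The clause (u) is unit, so u = 1.
The clause (~p) is unit, so p = 0.
But (p) is also a unit clause — contradiction.
So t must be the other value — set t = 0.
The clause (r) is unit, so r = 1.
Branch on p: set p = 0.
The clause (~s) is unit, so s = 0.
The clause (~v) is unit, so v = 0.
The clause (u) is unit, so u = 1.
But (~u) is also a unit clause — contradiction.
So p must be the other value — set p = 1.
The clause (u) is unit, so u = 1.
The clause (~s) is unit, so s = 0.
But (s) is also a unit clause — contradiction.
Either choice for p ends in contradiction.
Either choice for t ends in contradiction.
So w must be the other value — set w = 1.
Branch on s: set s = 0.
The clause (~r) is unit, so r = 0.
The clause (p) is unit, so p = 1.
The clause (~u) is unit, so u = 0.
The clause (~t) is unit, so t = 0.
The clause (~q) is unit, so q = 0.
The clause (v) is unit, so v = 1.
But (~v) is also a unit clause — contradiction.
So s must be the other value — set s = 1.
The clause (r) is unit, so r = 1.
The clause (~t) is unit, so t = 0.
But (t) is also a unit clause — contradiction.
Either choice for s ends in contradiction.
Either choice for w ends in contradiction.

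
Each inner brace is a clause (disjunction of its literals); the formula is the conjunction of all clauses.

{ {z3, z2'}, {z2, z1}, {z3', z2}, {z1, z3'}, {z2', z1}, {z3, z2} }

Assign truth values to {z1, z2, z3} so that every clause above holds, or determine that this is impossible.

z1 ↦ 1,  z2 ↦ 1,  z3 ↦ 1

Try z3 = 1.
From the singleton clause (z2), z2 = 1.
From the singleton clause (z1), z1 = 1.
This assignment satisfies each clause.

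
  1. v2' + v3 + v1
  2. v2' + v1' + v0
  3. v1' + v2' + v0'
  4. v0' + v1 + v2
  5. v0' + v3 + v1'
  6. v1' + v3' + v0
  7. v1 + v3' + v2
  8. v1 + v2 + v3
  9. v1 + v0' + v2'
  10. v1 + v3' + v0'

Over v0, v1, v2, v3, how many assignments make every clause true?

There are 2^4 = 16 truth assignments over (v0, v1, v2, v3).
Split on v1. With v1 = 1, the clauses containing v1 are satisfied and v1' drops from the rest; 2 of the 2^3 = 8 assignments to the other variables satisfy what remains.
With v1 = 0, by the same count on the reduced clause set, 1 assignment works.
(One model: v0=F, v1=F, v2=T, v3=T.)
Total: 2 + 1 = 3.

3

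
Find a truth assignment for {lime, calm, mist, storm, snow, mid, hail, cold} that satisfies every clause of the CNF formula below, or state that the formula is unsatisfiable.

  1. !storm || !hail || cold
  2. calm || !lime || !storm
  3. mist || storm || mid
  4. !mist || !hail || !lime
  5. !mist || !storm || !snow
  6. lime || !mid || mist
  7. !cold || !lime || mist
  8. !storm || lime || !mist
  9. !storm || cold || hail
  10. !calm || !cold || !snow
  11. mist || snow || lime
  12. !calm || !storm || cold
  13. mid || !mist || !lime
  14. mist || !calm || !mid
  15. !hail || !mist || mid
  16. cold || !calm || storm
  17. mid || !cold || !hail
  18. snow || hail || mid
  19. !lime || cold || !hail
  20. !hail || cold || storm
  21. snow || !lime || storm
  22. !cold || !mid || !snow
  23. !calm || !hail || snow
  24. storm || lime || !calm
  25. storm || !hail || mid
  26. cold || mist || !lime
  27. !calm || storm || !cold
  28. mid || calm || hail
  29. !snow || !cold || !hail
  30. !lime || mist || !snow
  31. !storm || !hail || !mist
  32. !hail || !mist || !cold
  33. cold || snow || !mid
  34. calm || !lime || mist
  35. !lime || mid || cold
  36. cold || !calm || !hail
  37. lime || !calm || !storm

lime=false, calm=false, mist=true, storm=false, snow=false, mid=true, hail=false, cold=true

Try storm = false.
Try mist = true.
Try hail = false.
Try mid = true.
Try cold = true.
(!snow) alone gives snow = false.
(!lime) alone gives lime = false.
(!calm) alone gives calm = false.
This assignment satisfies each clause.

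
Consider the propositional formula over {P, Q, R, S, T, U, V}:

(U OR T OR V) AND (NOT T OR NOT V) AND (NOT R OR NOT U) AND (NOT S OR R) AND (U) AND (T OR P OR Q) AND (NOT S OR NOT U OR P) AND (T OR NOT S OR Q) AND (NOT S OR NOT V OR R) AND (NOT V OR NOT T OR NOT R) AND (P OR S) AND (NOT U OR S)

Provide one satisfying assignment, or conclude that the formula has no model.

UNSATISFIABLE

The clause (U) is unit, so U = true.
The clause (NOT R) is unit, so R = false.
The clause (NOT S) is unit, so S = false.
That conflicts with the unit clause (S).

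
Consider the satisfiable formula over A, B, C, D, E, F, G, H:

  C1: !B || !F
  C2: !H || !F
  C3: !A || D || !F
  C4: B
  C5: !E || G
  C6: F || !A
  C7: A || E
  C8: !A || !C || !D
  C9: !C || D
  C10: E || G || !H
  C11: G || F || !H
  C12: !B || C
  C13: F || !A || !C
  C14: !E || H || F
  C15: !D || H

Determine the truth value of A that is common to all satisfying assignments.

Suppose A = true.
Unit clause (B) forces B = true.
Unit clause (!F) forces F = false.
That conflicts with the unit clause (F).
So every satisfying assignment has A = False.

False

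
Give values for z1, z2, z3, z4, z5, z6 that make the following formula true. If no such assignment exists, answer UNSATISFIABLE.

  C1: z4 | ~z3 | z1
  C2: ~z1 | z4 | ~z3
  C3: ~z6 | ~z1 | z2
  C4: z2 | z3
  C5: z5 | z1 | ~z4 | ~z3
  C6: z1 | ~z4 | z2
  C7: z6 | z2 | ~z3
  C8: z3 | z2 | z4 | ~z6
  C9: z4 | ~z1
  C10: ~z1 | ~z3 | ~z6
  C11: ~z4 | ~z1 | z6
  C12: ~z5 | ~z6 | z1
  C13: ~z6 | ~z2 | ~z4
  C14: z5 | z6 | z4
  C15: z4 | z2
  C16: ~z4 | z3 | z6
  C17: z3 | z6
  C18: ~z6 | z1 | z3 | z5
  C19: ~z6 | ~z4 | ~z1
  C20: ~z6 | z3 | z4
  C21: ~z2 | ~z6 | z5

Try z2 = 1.
Try z4 = 1.
From the singleton clause (~z6), z6 = 0.
From the singleton clause (~z1), z1 = 0.
From the singleton clause (z3), z3 = 1.
From the singleton clause (z5), z5 = 1.
Every clause now holds.

z1 ↦ 0, z2 ↦ 1, z3 ↦ 1, z4 ↦ 1, z5 ↦ 1, z6 ↦ 0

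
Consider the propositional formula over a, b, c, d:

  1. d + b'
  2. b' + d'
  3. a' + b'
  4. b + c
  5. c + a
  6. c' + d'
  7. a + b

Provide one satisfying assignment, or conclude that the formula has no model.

Branch on d: set d = 0.
Unit clause (b') forces b = 0.
Unit clause (c) forces c = 1.
Unit clause (a) forces a = 1.
Every clause now holds.

a: 1, b: 0, c: 1, d: 0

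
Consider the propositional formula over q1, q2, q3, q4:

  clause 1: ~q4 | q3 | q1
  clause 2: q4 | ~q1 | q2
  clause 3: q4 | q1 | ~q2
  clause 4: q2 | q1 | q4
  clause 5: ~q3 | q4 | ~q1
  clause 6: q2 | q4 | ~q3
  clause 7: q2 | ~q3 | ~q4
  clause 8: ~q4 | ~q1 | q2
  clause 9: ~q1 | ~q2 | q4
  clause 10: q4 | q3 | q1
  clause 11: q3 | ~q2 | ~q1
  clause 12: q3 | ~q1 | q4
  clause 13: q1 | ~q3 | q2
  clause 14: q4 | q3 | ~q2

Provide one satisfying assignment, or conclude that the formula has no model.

Branch on q4: set q4 = 1.
Branch on q3: set q3 = 1.
The clause (q2) is unit, so q2 = 1.
All clauses hold; q1 can take either value.

q1=1; q2=1; q3=1; q4=1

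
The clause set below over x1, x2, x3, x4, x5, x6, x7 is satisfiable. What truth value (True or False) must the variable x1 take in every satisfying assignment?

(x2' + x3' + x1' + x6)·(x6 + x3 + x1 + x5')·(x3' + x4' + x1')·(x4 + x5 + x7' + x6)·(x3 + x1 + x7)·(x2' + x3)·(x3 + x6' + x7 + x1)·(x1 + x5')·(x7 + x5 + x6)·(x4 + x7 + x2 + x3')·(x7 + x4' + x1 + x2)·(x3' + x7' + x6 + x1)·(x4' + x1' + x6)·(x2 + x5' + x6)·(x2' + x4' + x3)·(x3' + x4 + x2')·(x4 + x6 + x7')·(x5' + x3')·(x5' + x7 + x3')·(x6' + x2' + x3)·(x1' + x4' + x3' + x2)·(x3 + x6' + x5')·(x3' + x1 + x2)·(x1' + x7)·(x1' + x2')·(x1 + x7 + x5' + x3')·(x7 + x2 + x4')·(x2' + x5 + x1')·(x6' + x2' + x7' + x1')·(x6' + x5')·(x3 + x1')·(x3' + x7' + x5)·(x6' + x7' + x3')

False

Suppose x1 = 1.
From the singleton clause (x7), x7 = 1.
From the singleton clause (x2'), x2 = 0.
From the singleton clause (x3), x3 = 1.
From the singleton clause (x4'), x4 = 0.
From the singleton clause (x6), x6 = 1.
Now (x6') is unsatisfied and unit — conflict.
So every satisfying assignment has x1 = False.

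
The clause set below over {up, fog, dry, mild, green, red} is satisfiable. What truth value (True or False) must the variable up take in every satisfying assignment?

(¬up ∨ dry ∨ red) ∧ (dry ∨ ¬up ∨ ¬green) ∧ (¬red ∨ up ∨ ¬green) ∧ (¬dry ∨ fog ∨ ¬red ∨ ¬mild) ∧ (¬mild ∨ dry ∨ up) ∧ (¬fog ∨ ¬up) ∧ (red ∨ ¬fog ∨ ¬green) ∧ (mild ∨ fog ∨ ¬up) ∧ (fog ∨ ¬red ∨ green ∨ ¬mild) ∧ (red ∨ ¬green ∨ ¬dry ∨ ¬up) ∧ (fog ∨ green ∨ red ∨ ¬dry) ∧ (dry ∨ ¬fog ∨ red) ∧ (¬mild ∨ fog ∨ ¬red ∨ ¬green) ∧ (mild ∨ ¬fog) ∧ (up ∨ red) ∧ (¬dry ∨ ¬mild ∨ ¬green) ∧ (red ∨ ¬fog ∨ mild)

Suppose up = True.
(¬fog) alone gives fog = False.
(mild) alone gives mild = True.
Branch on dry: set dry = True.
(¬red) alone gives red = False.
(¬green) alone gives green = False.
But (green) is also a unit clause — contradiction.
Undo dry and try dry = False.
(red) alone gives red = True.
(¬green) alone gives green = False.
But (green) is also a unit clause — contradiction.
Either choice for dry ends in contradiction.
So every satisfying assignment has up = False.

False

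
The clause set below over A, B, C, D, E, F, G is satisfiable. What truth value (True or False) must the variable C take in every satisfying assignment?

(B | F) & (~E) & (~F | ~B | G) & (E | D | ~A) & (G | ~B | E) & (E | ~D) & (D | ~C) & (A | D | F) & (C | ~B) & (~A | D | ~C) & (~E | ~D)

Suppose C = 1.
Unit clause (~E) forces E = 0.
Unit clause (~D) forces D = 0.
That conflicts with the unit clause (D).
So every satisfying assignment has C = False.

False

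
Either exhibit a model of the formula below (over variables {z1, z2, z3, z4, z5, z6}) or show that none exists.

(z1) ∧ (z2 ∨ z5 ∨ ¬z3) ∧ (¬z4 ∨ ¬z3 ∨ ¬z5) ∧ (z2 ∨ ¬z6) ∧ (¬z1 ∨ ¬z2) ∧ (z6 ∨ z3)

The clause (z1) is unit, so z1 = True.
The clause (¬z2) is unit, so z2 = False.
The clause (¬z6) is unit, so z6 = False.
The clause (z3) is unit, so z3 = True.
The clause (z5) is unit, so z5 = True.
The clause (¬z4) is unit, so z4 = False.
All clauses are satisfied.

z1=True, z2=False, z3=True, z4=False, z5=True, z6=False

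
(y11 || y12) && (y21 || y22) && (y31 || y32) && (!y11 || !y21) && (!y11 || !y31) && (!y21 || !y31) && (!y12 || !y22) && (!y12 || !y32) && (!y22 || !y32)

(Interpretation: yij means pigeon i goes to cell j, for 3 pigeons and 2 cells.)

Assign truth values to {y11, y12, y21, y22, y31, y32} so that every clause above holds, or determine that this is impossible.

Branch on y11: set y11 = true.
The clause (!y21) is unit, so y21 = false.
The clause (y22) is unit, so y22 = true.
The clause (!y31) is unit, so y31 = false.
The clause (y32) is unit, so y32 = true.
But (!y32) is also a unit clause — contradiction.
Undo y11 and try y11 = false.
The clause (y12) is unit, so y12 = true.
The clause (!y22) is unit, so y22 = false.
The clause (y21) is unit, so y21 = true.
The clause (!y31) is unit, so y31 = false.
The clause (y32) is unit, so y32 = true.
But (!y32) is also a unit clause — contradiction.
Either choice for y11 ends in contradiction.

UNSATISFIABLE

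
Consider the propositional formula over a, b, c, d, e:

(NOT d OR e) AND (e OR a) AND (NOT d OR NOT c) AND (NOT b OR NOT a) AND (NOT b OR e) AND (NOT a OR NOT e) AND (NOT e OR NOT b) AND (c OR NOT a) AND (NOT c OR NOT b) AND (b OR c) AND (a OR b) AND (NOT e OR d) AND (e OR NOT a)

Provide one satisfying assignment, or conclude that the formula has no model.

UNSATISFIABLE

Case d = false:
Unit clause (NOT e) forces e = false.
Unit clause (a) forces a = true.
Now (NOT a) is unsatisfied and unit — conflict.
That branch fails; take d = true instead.
Unit clause (e) forces e = true.
Unit clause (NOT c) forces c = false.
Unit clause (NOT a) forces a = false.
Unit clause (NOT b) forces b = false.
Now (b) is unsatisfied and unit — conflict.
Both values of d lead to a conflict.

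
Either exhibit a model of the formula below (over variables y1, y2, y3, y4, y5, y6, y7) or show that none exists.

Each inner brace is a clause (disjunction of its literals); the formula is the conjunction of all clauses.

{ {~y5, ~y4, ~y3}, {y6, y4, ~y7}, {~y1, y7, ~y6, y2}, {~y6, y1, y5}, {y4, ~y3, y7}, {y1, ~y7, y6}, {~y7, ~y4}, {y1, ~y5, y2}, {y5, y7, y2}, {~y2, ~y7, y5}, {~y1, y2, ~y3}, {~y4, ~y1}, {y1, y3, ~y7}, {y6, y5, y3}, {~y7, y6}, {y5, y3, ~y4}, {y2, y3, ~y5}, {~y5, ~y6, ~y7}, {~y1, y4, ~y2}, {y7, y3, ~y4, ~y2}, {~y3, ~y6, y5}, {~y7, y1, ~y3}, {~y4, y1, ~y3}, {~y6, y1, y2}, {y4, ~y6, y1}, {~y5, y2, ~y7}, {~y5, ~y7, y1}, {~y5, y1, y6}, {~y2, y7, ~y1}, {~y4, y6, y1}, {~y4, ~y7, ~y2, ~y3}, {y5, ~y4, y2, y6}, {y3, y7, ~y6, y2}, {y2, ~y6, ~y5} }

y1: 1; y2: 0; y3: 0; y4: 0; y5: 0; y6: 1; y7: 1

Suppose y7 = 1.
(~y4) alone gives y4 = 0.
(y6) alone gives y6 = 1.
(~y5) alone gives y5 = 0.
(y1) alone gives y1 = 1.
(~y2) alone gives y2 = 0.
(~y3) alone gives y3 = 0.
Every clause now holds.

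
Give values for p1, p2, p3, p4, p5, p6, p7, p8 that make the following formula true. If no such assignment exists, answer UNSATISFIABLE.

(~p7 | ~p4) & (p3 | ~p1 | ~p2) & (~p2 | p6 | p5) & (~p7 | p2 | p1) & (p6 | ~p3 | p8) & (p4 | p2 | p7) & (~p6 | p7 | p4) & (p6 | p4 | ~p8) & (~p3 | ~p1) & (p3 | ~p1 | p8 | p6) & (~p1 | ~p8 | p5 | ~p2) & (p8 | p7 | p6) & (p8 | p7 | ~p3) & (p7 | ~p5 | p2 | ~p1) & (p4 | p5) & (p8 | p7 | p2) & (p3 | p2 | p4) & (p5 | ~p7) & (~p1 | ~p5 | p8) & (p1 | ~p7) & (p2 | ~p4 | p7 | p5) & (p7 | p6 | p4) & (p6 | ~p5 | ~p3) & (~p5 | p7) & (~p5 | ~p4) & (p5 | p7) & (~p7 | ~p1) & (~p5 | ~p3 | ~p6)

UNSATISFIABLE

Try p7 = 0.
From the singleton clause (~p5), p5 = 0.
But (p5) is also a unit clause — contradiction.
Backtrack on p7: now try p7 = 1.
From the singleton clause (~p4), p4 = 0.
From the singleton clause (p5), p5 = 1.
From the singleton clause (p1), p1 = 1.
But (~p1) is also a unit clause — contradiction.
Either choice for p7 ends in contradiction.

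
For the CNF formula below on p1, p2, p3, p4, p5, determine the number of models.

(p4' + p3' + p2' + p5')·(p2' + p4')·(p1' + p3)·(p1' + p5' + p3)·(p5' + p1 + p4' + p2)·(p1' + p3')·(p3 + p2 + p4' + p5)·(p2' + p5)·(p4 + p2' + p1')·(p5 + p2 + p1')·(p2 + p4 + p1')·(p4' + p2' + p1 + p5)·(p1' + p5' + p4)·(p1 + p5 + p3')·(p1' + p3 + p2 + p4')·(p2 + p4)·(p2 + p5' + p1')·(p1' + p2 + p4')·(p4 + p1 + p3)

There are 2^5 = 32 truth assignments over (p1, p2, p3, p4, p5).
Split on p4. With p4 = 1, the clauses containing p4 are satisfied and p4' drops from the rest; 0 of the 2^4 = 16 assignments to the other variables satisfy what remains.
With p4 = 0, by the same count on the reduced clause set, 1 assignment works.
Total: 0 + 1 = 1.

1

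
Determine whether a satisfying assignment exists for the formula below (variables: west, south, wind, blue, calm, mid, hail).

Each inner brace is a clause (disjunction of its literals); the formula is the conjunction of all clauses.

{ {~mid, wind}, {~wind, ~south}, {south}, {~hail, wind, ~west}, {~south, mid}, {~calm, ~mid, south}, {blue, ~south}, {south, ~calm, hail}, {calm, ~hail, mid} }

No, unsatisfiable

From the singleton clause (south), south = 1.
From the singleton clause (~wind), wind = 0.
From the singleton clause (~mid), mid = 0.
That conflicts with the unit clause (mid).
No assignment satisfies every clause.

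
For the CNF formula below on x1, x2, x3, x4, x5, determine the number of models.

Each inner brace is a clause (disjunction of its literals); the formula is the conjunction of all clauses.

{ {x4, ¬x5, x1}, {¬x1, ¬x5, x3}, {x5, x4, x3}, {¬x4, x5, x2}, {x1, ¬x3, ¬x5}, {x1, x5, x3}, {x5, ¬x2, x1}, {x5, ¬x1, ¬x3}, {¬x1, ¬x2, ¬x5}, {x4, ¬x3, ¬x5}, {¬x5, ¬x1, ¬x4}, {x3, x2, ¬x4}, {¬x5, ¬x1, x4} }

3

There are 2^5 = 32 truth assignments over (x1, x2, x3, x4, x5).
Split on x4. With x4 = True, the clauses containing x4 are satisfied and ¬x4 drops from the rest; 2 of the 2^4 = 16 assignments to the other variables satisfy what remains.
With x4 = False, by the same count on the reduced clause set, 1 assignment works.
(One model: x1=F, x2=F, x3=T, x4=F, x5=F.)
Total: 2 + 1 = 3.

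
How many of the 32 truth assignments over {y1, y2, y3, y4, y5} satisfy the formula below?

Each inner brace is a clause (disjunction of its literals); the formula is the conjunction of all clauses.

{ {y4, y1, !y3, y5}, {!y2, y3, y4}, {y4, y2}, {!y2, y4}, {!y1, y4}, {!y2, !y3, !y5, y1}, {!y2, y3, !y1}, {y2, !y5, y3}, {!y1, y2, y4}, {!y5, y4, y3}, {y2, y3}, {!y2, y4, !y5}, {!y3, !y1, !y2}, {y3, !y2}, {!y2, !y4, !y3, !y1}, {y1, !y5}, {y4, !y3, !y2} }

4

There are 2^5 = 32 truth assignments over (y1, y2, y3, y4, y5).
Split on y4. With y4 = true, the clauses containing y4 are satisfied and !y4 drops from the rest; 4 of the 2^4 = 16 assignments to the other variables satisfy what remains.
With y4 = false, by the same count on the reduced clause set, 0 assignments work.
Total: 4 + 0 = 4.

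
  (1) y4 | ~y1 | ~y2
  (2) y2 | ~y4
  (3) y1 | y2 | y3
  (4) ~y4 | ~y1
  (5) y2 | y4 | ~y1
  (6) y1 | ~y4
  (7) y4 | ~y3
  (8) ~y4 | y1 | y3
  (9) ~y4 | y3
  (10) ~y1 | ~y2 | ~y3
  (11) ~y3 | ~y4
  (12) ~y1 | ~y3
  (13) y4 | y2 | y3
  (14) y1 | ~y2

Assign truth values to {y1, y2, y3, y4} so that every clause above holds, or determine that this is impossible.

Suppose y2 = 1.
(y1) alone gives y1 = 1.
(y4) alone gives y4 = 1.
Now (~y4) is unsatisfied and unit — conflict.
That branch fails; take y2 = 0 instead.
(~y4) alone gives y4 = 0.
(~y1) alone gives y1 = 0.
(y3) alone gives y3 = 1.
Now (~y3) is unsatisfied and unit — conflict.
Both values of y2 lead to a conflict.

UNSATISFIABLE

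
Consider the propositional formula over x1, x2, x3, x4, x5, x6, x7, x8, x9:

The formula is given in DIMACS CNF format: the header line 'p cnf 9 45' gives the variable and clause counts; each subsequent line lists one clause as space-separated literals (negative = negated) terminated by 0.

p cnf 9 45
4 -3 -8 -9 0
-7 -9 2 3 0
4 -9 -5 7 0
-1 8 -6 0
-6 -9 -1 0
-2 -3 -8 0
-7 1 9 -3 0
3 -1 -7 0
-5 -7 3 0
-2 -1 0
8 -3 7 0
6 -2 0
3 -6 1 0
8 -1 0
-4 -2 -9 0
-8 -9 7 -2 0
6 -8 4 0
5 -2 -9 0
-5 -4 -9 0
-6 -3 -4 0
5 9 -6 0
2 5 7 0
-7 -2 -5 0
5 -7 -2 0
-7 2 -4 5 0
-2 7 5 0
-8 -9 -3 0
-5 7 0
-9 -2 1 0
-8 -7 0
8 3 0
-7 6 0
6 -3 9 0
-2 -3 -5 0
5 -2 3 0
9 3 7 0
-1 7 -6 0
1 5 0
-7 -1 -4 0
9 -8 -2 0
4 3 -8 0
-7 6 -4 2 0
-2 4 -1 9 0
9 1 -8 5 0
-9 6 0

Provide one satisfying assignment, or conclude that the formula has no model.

x1: False,  x2: False,  x3: True,  x4: False,  x5: True,  x6: True,  x7: True,  x8: False,  x9: True

Suppose x2 = False.
Suppose x8 = False.
From the singleton clause (¬x1), x1 = False.
From the singleton clause (x3), x3 = True.
From the singleton clause (x7), x7 = True.
From the singleton clause (x9), x9 = True.
From the singleton clause (x6), x6 = True.
From the singleton clause (¬x4), x4 = False.
From the singleton clause (x5), x5 = True.
Every clause now holds.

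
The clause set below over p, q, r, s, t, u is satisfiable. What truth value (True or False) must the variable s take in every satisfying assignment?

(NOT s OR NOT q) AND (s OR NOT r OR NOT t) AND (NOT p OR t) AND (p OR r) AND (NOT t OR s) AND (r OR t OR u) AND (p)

Suppose s = false.
(NOT t) alone gives t = false.
(NOT p) alone gives p = false.
Now (p) is unsatisfied and unit — conflict.
So every satisfying assignment has s = True.

True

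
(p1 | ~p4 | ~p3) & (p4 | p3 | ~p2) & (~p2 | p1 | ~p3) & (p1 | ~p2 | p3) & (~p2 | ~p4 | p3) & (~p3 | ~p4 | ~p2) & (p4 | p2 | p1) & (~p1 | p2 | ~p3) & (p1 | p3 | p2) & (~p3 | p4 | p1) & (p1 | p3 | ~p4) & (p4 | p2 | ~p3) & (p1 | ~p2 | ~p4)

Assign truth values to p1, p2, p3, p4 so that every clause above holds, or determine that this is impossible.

p1 ↦ 1,  p2 ↦ 0,  p3 ↦ 0,  p4 ↦ 0

Suppose p1 = 1.
Suppose p2 = 0.
The clause (~p3) is unit, so p3 = 0.
Every clause is now satisfied; p4 is unconstrained.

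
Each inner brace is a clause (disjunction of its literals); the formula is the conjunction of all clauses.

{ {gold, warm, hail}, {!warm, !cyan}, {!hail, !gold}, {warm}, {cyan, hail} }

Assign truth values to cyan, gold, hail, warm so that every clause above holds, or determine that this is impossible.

cyan=false,  gold=false,  hail=true,  warm=true

From the singleton clause (warm), warm = true.
From the singleton clause (!cyan), cyan = false.
From the singleton clause (hail), hail = true.
From the singleton clause (!gold), gold = false.
Every clause now holds.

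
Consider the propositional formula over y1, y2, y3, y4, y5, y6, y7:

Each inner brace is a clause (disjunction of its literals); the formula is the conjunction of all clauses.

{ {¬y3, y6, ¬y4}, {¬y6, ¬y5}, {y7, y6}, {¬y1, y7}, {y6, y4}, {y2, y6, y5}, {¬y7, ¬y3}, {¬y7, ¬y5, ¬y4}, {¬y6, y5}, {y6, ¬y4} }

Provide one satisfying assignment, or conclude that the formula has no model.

UNSATISFIABLE

Case y6 = False:
From the singleton clause (y7), y7 = True.
From the singleton clause (y4), y4 = True.
That conflicts with the unit clause (¬y4).
That branch fails; take y6 = True instead.
From the singleton clause (¬y5), y5 = False.
That conflicts with the unit clause (y5).
Both values of y6 lead to a conflict.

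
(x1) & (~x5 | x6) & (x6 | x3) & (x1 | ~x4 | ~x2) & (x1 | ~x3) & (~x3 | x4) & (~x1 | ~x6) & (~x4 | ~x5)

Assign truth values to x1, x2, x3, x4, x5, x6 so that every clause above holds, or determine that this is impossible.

From the singleton clause (x1), x1 = 1.
From the singleton clause (~x6), x6 = 0.
From the singleton clause (~x5), x5 = 0.
From the singleton clause (x3), x3 = 1.
From the singleton clause (x4), x4 = 1.
Every clause is now satisfied; x2 is unconstrained.

x1: 1,  x2: 0,  x3: 1,  x4: 1,  x5: 0,  x6: 0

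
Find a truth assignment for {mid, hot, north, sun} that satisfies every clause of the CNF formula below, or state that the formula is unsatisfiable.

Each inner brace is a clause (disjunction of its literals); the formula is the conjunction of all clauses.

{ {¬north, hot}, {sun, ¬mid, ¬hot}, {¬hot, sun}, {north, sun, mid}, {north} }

The clause (north) is unit, so north = True.
The clause (hot) is unit, so hot = True.
The clause (sun) is unit, so sun = True.
Every clause is now satisfied; mid is unconstrained.

mid=False, hot=True, north=True, sun=True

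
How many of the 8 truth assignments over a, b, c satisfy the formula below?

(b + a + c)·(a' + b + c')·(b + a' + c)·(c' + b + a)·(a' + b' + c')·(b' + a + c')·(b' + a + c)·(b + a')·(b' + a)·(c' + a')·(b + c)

There are 2^3 = 8 truth assignments over (a, b, c).
Split on c. With c = 1, the clauses containing c are satisfied and c' drops from the rest; 0 of the 2^2 = 4 assignments to the other variables satisfy what remains.
With c = 0, by the same count on the reduced clause set, 1 assignment works.
(One model: a=T, b=T, c=F.)
Total: 0 + 1 = 1.

1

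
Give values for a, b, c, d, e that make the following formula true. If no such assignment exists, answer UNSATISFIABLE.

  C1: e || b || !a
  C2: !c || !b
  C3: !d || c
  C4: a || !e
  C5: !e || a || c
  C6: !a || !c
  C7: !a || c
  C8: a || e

UNSATISFIABLE

Suppose c = false.
The clause (!d) is unit, so d = false.
The clause (!a) is unit, so a = false.
The clause (!e) is unit, so e = false.
Now (e) is unsatisfied and unit — conflict.
Backtrack on c: now try c = true.
The clause (!b) is unit, so b = false.
The clause (!a) is unit, so a = false.
The clause (!e) is unit, so e = false.
Now (e) is unsatisfied and unit — conflict.
Either choice for c ends in contradiction.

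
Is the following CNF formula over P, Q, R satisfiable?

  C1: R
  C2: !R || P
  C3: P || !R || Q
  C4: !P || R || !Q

Satisfiable

Unit clause (R) forces R = true.
Unit clause (P) forces P = true.
No clause remains; Q is free.
A satisfying assignment: P: true,  Q: false,  R: true.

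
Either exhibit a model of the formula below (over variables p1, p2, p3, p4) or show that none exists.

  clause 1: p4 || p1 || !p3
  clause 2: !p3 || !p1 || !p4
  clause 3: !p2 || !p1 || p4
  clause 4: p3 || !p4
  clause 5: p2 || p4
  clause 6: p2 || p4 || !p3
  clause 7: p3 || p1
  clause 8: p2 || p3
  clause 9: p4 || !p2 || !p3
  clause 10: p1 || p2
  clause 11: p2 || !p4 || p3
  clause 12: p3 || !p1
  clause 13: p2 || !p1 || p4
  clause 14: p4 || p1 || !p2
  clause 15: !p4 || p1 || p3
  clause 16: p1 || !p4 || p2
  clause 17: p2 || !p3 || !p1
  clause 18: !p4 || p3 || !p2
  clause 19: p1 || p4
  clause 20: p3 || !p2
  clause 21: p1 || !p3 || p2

Case p3 = true:
Case p4 = true:
(!p1) alone gives p1 = false.
(p2) alone gives p2 = true.
All clauses are satisfied.

p1=false; p2=true; p3=true; p4=true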